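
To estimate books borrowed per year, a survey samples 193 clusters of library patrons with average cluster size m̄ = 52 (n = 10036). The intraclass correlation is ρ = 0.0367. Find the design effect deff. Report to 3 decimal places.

2.872

deff = 1 + (52 − 1)·0.0367 = 1 + 1.8717 = 2.8717.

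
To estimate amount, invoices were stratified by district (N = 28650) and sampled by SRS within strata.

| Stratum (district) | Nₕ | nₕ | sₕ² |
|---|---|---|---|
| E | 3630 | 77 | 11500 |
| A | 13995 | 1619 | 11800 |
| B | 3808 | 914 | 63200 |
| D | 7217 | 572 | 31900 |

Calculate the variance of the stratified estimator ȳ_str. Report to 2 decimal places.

8.07

Var(ȳ_str) = Σₕ Wₕ²(1 − fₕ)sₕ²/nₕ with Wₕ = Nₕ/N, N = 28650.
E: Wₕ = 0.12670157; term = 0.12670157²·(1 − 0.02121212)·11500/77 = 2.3467115.
A: Wₕ = 0.48848168; term = 0.48848168²·(1 − 0.11568417)·11800/1619 = 1.537939.
B: Wₕ = 0.13291449; term = 0.13291449²·(1 − 0.24002101)·63200/914 = 0.92836145.
D: Wₕ = 0.25190227; term = 0.25190227²·(1 − 0.07925731)·31900/572 = 3.2583452.
Sum = 8.0713572.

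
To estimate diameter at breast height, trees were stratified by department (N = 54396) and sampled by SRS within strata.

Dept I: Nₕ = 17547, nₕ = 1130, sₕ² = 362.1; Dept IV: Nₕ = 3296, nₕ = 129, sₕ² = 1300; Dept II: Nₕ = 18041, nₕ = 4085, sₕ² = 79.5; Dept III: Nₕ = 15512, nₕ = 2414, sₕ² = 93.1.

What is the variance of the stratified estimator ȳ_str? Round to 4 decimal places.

Var(ȳ_str) = Σₕ Wₕ²(1 − fₕ)sₕ²/nₕ with Wₕ = Nₕ/N, N = 54396.
Dept I: Wₕ = 0.32257887; term = 0.32257887²·(1 − 0.06439847)·362.1/1130 = 0.031196999.
Dept IV: Wₕ = 0.06059269; term = 0.06059269²·(1 − 0.03913835)·1300/129 = 0.035551258.
Dept II: Wₕ = 0.33166042; term = 0.33166042²·(1 − 0.22642869)·79.5/4085 = 0.001656009.
Dept III: Wₕ = 0.28516803; term = 0.28516803²·(1 − 0.15562145)·93.1/2414 = 0.002648203.
Sum = 0.071052469.

0.0711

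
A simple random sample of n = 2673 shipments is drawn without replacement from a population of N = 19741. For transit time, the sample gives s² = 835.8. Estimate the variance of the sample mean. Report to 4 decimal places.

0.2703

Under SRS without replacement, Var(ȳ) = (1 − f)·s²/n with f = n/N = 2673/19741 = 0.13540348.
Var(ȳ) = (1 − 0.13540348)·835.8/2673 = 0.86459652·0.31268238 = 0.2703441.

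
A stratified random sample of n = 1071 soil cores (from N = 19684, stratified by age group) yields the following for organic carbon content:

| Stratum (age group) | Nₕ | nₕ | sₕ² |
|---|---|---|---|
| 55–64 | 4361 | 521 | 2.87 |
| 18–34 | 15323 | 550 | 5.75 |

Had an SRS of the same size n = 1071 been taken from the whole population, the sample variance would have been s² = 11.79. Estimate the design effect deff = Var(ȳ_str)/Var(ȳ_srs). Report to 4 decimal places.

0.6096

Var(ȳ_str) = Σ Wₕ²(1−fₕ)sₕ²/nₕ with Wₕ = Nₕ/19684:
  55–64: (4361/19684)²·(1−521/4361)·2.87/521 = 2.380865 × 10^-4
  18–34: (15323/19684)²·(1−550/15323)·5.75/550 = 0.0061078863
  → Var(ȳ_str) = 0.0063459728.
Var(ȳ_srs) = (1 − 1071/19684)·11.79/1071 = 0.01040944.
deff = 0.0063459728 / 0.01040944 = 0.6096.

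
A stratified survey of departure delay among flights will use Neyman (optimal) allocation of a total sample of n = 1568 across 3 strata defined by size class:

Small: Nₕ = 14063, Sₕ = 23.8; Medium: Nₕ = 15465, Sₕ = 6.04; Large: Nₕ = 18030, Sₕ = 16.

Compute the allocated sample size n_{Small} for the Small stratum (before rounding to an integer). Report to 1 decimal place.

Neyman allocation: nₕ = n·NₕSₕ / Σⱼ NⱼSⱼ.
Σ NⱼSⱼ = 14063·23.8 + 15465·6.04 + 18030·16 = 716588.
n_{Small} = 1568·14063·23.8 / 716588 = 732.4.

732.4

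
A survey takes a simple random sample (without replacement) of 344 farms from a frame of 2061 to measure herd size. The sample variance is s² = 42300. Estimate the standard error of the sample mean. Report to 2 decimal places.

Under SRS without replacement, Var(ȳ) = (1 − f)·s²/n with f = n/N = 344/2061 = 0.16690927.
Var(ȳ) = (1 − 0.16690927)·42300/344 = 0.83309073·122.96512 = 102.4411.
SE(ȳ) = √(102.4411) = 10.12.

10.12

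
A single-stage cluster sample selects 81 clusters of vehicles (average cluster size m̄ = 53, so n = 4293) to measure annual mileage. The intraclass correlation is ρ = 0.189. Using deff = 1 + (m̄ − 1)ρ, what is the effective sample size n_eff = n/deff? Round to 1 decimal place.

deff = 1 + (53 − 1)·0.189 = 1 + 9.828 = 10.828.
n_eff = 4293 / 10.828 = 396.5.

396.5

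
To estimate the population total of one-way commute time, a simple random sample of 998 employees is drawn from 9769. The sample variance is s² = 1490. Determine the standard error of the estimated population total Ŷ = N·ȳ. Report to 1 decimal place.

11310.4

Var(Ŷ) = N²·Var(ȳ) = N²·(1 − n/N)·s²/n.
f = 998/9769 = 0.10215989; Var(ȳ) = 0.89784011·1490/998 = 1.3404627.
Var(Ŷ) = 9769² · 1.3404627 = 1.2792486 × 10^8.
SE(Ŷ) = √(1.2792486 × 10^8) = 11310.4.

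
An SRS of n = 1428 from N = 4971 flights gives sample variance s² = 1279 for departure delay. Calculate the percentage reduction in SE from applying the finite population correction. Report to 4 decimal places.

f = n/N = 1428/4971 = 0.28726614.
SE_no-fpc = √(s²/n) = 0.94639224; SE_fpc = √((1−f)s²/n) = 0.79897808.
Ratio = √(1−f) = 0.84423566. Reduction = 100·(1 − 0.84423566) = 15.5764%.

15.5764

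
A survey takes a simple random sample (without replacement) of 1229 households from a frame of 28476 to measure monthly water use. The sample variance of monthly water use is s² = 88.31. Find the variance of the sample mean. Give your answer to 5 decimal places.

0.06875

Under SRS without replacement, Var(ȳ) = (1 − f)·s²/n with f = n/N = 1229/28476 = 0.04315915.
Var(ȳ) = (1 − 0.04315915)·88.31/1229 = 0.95684085·0.071855167 = 0.068753959.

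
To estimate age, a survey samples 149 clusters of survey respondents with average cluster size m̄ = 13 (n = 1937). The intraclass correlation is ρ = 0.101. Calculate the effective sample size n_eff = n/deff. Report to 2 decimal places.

875.68

deff = 1 + (13 − 1)·0.101 = 1 + 1.212 = 2.212.
n_eff = 1937 / 2.212 = 875.68.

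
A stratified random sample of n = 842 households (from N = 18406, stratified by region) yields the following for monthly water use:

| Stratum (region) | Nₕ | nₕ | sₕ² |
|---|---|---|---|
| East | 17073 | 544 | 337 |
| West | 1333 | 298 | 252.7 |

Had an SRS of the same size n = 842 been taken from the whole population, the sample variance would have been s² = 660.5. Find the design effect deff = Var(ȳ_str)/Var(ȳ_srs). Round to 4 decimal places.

Var(ȳ_str) = Σ Wₕ²(1−fₕ)sₕ²/nₕ with Wₕ = Nₕ/18406:
  East: (17073/18406)²·(1−544/17073)·337/544 = 0.51602244
  West: (1333/18406)²·(1−298/1333)·252.7/298 = 0.0034533504
  → Var(ȳ_str) = 0.51947579.
Var(ȳ_srs) = (1 − 842/18406)·660.5/842 = 0.74855677.
deff = 0.51947579 / 0.74855677 = 0.6940.

0.6940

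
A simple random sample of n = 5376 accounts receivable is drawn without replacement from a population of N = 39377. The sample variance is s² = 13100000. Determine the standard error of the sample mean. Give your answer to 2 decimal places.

Under SRS without replacement, Var(ȳ) = (1 − f)·s²/n with f = n/N = 5376/39377 = 0.13652640.
Var(ȳ) = (1 − 0.13652640)·13100000/5376 = 0.86347360·2436.756 = 2104.0744.
SE(ȳ) = √(2104.0744) = 45.87.

45.87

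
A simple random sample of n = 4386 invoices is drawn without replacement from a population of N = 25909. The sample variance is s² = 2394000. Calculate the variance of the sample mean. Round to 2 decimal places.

453.43

Under SRS without replacement, Var(ȳ) = (1 − f)·s²/n with f = n/N = 4386/25909 = 0.16928480.
Var(ȳ) = (1 − 0.16928480)·2394000/4386 = 0.83071520·545.82763 = 453.42731.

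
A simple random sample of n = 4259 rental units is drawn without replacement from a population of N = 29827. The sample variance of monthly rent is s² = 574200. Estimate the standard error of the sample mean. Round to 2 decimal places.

Under SRS without replacement, Var(ȳ) = (1 − f)·s²/n with f = n/N = 4259/29827 = 0.14279009.
Var(ȳ) = (1 − 0.14279009)·574200/4259 = 0.85720991·134.82038 = 115.56937.
SE(ȳ) = √(115.56937) = 10.75.

10.75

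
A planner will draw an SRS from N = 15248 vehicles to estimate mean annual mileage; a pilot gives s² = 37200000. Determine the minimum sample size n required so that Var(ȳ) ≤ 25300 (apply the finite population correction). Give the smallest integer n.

Without fpc, n₀ = s²/D = 37200000/25300 = 1470.3557.
With fpc, (1 − n/N)·s²/n ≤ D requires n ≥ n₀/(1 + n₀/N) = 1470.3557/(1 + 1470.3557/15248) = 1341.0400.
Rounding up, n = 1342.

1342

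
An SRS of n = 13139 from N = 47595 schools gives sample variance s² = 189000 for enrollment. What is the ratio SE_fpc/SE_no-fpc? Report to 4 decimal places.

f = n/N = 13139/47595 = 0.27605841.
SE_no-fpc = √(s²/n) = 3.792711; SE_fpc = √((1−f)s²/n) = 3.2270189.
Ratio = √(1−f) = 0.85084757.

0.8508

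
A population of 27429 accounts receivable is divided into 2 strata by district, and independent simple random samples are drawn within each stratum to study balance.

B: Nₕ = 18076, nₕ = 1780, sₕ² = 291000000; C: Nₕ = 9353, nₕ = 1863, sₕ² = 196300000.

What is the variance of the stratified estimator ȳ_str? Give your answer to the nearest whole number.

73819

Var(ȳ_str) = Σₕ Wₕ²(1 − fₕ)sₕ²/nₕ with Wₕ = Nₕ/N, N = 27429.
B: Wₕ = 0.65901054; term = 0.65901054²·(1 − 0.09847311)·291000000/1780 = 64008.314.
C: Wₕ = 0.34098946; term = 0.34098946²·(1 − 0.19918743)·196300000/1863 = 9811.1575.
Sum = 73819.472.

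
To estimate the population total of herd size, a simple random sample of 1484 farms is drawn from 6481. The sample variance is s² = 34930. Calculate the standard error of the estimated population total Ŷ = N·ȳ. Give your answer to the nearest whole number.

27609

Var(Ŷ) = N²·Var(ȳ) = N²·(1 − n/N)·s²/n.
f = 1484/6481 = 0.22897701; Var(ȳ) = 0.77102299·34930/1484 = 18.148135.
Var(Ŷ) = 6481² · 18.148135 = 7.6228267 × 10^8.
SE(Ŷ) = √(7.6228267 × 10^8) = 27609.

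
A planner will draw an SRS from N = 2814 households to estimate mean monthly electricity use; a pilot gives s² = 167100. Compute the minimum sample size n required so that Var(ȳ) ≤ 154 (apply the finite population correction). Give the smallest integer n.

784

Without fpc, n₀ = s²/D = 167100/154 = 1085.0649.
With fpc, (1 − n/N)·s²/n ≤ D requires n ≥ n₀/(1 + n₀/N) = 1085.0649/(1 + 1085.0649/2814) = 783.1038.
Rounding up, n = 784.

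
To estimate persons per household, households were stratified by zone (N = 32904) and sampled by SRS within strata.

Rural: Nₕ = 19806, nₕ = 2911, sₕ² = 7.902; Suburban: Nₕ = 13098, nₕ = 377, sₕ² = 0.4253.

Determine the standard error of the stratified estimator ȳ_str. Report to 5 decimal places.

Var(ȳ_str) = Σₕ Wₕ²(1 − fₕ)sₕ²/nₕ with Wₕ = Nₕ/N, N = 32904.
Rural: Wₕ = 0.60193290; term = 0.60193290²·(1 − 0.14697566)·7.902/2911 = 8.3898153 × 10^-4.
Suburban: Wₕ = 0.39806710; term = 0.39806710²·(1 − 0.02878302)·0.4253/377 = 1.7361325 × 10^-4.
Sum = 0.0010125948.
SE = √(0.0010125948) = 0.03182.

0.03182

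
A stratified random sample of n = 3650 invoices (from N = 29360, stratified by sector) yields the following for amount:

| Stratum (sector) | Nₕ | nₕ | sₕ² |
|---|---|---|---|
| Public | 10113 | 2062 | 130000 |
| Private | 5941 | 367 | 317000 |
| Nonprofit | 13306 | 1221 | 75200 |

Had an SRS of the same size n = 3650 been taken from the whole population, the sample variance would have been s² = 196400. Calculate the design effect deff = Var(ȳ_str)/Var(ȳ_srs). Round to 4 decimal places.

Var(ȳ_str) = Σ Wₕ²(1−fₕ)sₕ²/nₕ with Wₕ = Nₕ/29360:
  Public: (10113/29360)²·(1−2062/10113)·130000/2062 = 5.9548719
  Private: (5941/29360)²·(1−367/5941)·317000/367 = 33.182386
  Nonprofit: (13306/29360)²·(1−1221/13306)·75200/1221 = 11.489053
  → Var(ȳ_str) = 50.626311.
Var(ȳ_srs) = (1 − 3650/29360)·196400/3650 = 47.118846.
deff = 50.626311 / 47.118846 = 1.0744.

1.0744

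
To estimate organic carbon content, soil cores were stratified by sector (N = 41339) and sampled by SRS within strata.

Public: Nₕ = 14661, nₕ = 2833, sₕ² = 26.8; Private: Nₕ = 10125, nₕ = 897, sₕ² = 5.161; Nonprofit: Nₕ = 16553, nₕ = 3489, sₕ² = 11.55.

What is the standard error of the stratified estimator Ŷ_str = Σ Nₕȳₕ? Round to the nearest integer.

1701

Var(Ŷ_str) = Σₕ Nₕ²(1 − fₕ)sₕ²/nₕ.
Public: 14661²·(1 − 2833/14661)·26.8/2833 = 1.6404505 × 10^6.
Private: 10125²·(1 − 897/10125)·5.161/897 = 537581.15.
Nonprofit: 16553²·(1 − 3489/16553)·11.55/3489 = 715869.57.
Sum = 2.8939012 × 10^6.
SE = √(2.8939012 × 10^6) = 1701.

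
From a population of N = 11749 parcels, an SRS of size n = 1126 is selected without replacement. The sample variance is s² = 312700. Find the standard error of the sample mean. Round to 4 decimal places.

15.8459

Under SRS without replacement, Var(ȳ) = (1 − f)·s²/n with f = n/N = 1126/11749 = 0.09583794.
Var(ȳ) = (1 − 0.09583794)·312700/1126 = 0.90416206·277.7087 = 251.09367.
SE(ȳ) = √(251.09367) = 15.8459.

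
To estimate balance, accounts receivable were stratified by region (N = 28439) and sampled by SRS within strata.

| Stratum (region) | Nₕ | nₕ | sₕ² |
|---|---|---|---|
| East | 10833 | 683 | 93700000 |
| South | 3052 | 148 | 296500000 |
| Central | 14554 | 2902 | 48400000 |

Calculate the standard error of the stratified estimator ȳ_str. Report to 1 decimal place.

Var(ȳ_str) = Σₕ Wₕ²(1 − fₕ)sₕ²/nₕ with Wₕ = Nₕ/N, N = 28439.
East: Wₕ = 0.38092057; term = 0.38092057²·(1 − 0.06304809)·93700000/683 = 18651.125.
South: Wₕ = 0.10731742; term = 0.10731742²·(1 − 0.04849279)·296500000/148 = 21954.092.
Central: Wₕ = 0.51176202; term = 0.51176202²·(1 − 0.19939536)·48400000/2902 = 3497.0525.
Sum = 44102.27.
SE = √(44102.27) = 210.0.

210.0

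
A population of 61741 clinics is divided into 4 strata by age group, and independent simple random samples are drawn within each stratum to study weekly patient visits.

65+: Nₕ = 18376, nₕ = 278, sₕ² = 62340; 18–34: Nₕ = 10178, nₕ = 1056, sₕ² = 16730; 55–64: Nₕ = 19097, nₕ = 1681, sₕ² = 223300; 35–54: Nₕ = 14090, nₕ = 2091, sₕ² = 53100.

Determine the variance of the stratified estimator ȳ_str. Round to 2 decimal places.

32.67

Var(ȳ_str) = Σₕ Wₕ²(1 − fₕ)sₕ²/nₕ with Wₕ = Nₕ/N, N = 61741.
65+: Wₕ = 0.29763042; term = 0.29763042²·(1 − 0.01512843)·62340/278 = 19.563937.
18–34: Wₕ = 0.16484994; term = 0.16484994²·(1 − 0.10375319)·16730/1056 = 0.38586663.
55–64: Wₕ = 0.30930824; term = 0.30930824²·(1 − 0.08802430)·223300/1681 = 11.590102.
35–54: Wₕ = 0.22821140; term = 0.22821140²·(1 − 0.14840312)·53100/2091 = 1.1262874.
Sum = 32.666193.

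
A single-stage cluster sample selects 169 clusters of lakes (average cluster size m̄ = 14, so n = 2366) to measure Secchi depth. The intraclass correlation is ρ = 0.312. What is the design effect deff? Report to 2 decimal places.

5.06

deff = 1 + (14 − 1)·0.312 = 1 + 4.056 = 5.056.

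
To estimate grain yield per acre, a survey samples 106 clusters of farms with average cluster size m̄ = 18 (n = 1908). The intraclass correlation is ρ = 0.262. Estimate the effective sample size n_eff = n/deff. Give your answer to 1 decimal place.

349.8

deff = 1 + (18 − 1)·0.262 = 1 + 4.454 = 5.454.
n_eff = 1908 / 5.454 = 349.8.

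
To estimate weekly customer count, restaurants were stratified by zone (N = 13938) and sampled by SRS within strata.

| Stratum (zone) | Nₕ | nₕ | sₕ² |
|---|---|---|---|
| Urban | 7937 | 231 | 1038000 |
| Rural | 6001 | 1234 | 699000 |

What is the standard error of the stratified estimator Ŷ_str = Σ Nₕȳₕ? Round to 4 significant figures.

539500

Var(Ŷ_str) = Σₕ Nₕ²(1 − fₕ)sₕ²/nₕ.
Urban: 7937²·(1 − 231/7937)·1038000/231 = 2.7483419 × 10^11.
Rural: 6001²·(1 − 1234/6001)·699000/1234 = 1.6204319 × 10^10.
Sum = 2.9103851 × 10^11.
SE = √(2.9103851 × 10^11) = 539500.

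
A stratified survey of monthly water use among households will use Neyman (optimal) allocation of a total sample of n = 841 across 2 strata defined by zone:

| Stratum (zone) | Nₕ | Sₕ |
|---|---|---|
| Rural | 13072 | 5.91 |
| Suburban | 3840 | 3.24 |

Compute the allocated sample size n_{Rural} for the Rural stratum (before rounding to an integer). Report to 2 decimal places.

Neyman allocation: nₕ = n·NₕSₕ / Σⱼ NⱼSⱼ.
Σ NⱼSⱼ = 13072·5.91 + 3840·3.24 = 89697.12.
n_{Rural} = 841·13072·5.91 / 89697.12 = 724.35.

724.35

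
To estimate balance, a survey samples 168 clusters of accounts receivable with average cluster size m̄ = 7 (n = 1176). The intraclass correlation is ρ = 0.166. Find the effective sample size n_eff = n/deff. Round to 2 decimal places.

deff = 1 + (7 − 1)·0.166 = 1 + 0.996 = 1.996.
n_eff = 1176 / 1.996 = 589.18.

589.18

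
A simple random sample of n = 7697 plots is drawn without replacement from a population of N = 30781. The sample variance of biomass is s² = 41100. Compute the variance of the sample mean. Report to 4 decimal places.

4.0045

Under SRS without replacement, Var(ȳ) = (1 − f)·s²/n with f = n/N = 7697/30781 = 0.25005685.
Var(ȳ) = (1 − 0.25005685)·41100/7697 = 0.74994315·5.3397428 = 4.0045035.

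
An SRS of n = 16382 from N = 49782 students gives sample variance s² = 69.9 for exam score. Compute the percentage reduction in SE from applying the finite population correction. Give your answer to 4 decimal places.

f = n/N = 16382/49782 = 0.32907477.
SE_no-fpc = √(s²/n) = 0.065321346; SE_fpc = √((1−f)s²/n) = 0.053504732.
Ratio = √(1−f) = 0.81910026. Reduction = 100·(1 − 0.81910026) = 18.0900%.

18.0900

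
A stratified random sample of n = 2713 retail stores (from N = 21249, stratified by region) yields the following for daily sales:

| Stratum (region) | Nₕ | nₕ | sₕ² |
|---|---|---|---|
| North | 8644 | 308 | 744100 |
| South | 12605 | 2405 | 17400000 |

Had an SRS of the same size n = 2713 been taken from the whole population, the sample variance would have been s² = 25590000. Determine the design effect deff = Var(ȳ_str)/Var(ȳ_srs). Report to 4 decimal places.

0.2972

Var(ȳ_str) = Σ Wₕ²(1−fₕ)sₕ²/nₕ with Wₕ = Nₕ/21249:
  North: (8644/21249)²·(1−308/8644)·744100/308 = 385.54587
  South: (12605/21249)²·(1−2405/12605)·17400000/2405 = 2060.1564
  → Var(ȳ_str) = 2445.7023.
Var(ȳ_srs) = (1 − 2713/21249)·25590000/2713 = 8228.0707.
deff = 2445.7023 / 8228.0707 = 0.2972.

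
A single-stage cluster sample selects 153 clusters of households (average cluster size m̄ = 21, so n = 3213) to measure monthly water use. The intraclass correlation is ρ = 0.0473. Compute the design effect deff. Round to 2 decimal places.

1.95

deff = 1 + (21 − 1)·0.0473 = 1 + 0.946 = 1.946.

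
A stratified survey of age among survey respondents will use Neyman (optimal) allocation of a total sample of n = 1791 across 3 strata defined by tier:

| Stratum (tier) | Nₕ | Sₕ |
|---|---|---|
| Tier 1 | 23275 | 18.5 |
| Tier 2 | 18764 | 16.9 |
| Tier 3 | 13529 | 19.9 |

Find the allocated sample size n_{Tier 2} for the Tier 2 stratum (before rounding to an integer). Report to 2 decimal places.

558.49

Neyman allocation: nₕ = n·NₕSₕ / Σⱼ NⱼSⱼ.
Σ NⱼSⱼ = 23275·18.5 + 18764·16.9 + 13529·19.9 = 1.0169262 × 10^6.
n_{Tier 2} = 1791·18764·16.9 / (1.0169262 × 10^6) = 558.49.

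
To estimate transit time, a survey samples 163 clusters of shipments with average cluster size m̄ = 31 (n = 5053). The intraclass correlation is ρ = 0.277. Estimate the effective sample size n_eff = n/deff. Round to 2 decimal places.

deff = 1 + (31 − 1)·0.277 = 1 + 8.31 = 9.31.
n_eff = 5053 / 9.31 = 542.75.

542.75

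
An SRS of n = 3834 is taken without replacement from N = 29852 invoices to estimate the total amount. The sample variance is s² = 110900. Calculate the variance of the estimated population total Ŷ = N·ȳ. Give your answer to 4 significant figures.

2.247 × 10^10

Var(Ŷ) = N²·Var(ȳ) = N²·(1 − n/N)·s²/n.
f = 3834/29852 = 0.12843361; Var(ȳ) = 0.87156639·110900/3834 = 25.21041.
Var(Ŷ) = 29852² · 25.21041 = 2.2466053 × 10^10.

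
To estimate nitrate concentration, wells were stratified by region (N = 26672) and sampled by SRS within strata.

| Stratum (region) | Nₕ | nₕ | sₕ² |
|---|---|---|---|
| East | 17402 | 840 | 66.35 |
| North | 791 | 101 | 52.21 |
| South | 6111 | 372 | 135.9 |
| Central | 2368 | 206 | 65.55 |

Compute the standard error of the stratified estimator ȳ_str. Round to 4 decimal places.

Var(ȳ_str) = Σₕ Wₕ²(1 − fₕ)sₕ²/nₕ with Wₕ = Nₕ/N, N = 26672.
East: Wₕ = 0.65244451; term = 0.65244451²·(1 − 0.04827031)·66.35/840 = 0.032000917.
North: Wₕ = 0.02965657; term = 0.02965657²·(1 − 0.12768647)·52.21/101 = 3.9659454 × 10^-4.
South: Wₕ = 0.22911668; term = 0.22911668²·(1 − 0.06087383)·135.9/372 = 0.018010006.
Central: Wₕ = 0.08878224; term = 0.08878224²·(1 − 0.08699324)·65.55/206 = 0.00228998.
Sum = 0.052697498.
SE = √(0.052697498) = 0.2296.

0.2296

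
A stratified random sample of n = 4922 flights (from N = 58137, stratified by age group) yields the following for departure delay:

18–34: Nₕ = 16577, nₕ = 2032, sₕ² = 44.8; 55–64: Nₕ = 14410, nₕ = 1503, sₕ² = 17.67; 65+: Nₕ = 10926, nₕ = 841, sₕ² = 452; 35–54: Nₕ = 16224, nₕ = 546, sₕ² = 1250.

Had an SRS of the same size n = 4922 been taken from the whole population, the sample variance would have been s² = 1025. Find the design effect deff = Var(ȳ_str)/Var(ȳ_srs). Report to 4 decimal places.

1.0074

Var(ȳ_str) = Σ Wₕ²(1−fₕ)sₕ²/nₕ with Wₕ = Nₕ/58137:
  18–34: (16577/58137)²·(1−2032/16577)·44.8/2032 = 0.0015727828
  55–64: (14410/58137)²·(1−1503/14410)·17.67/1503 = 6.4693646 × 10^-4
  65+: (10926/58137)²·(1−841/10926)·452/841 = 0.017521622
  35–54: (16224/58137)²·(1−546/16224)·1250/546 = 0.17229026
  → Var(ȳ_str) = 0.1920316.
Var(ȳ_srs) = (1 − 4922/58137)·1025/4922 = 0.19061791.
deff = 0.1920316 / 0.19061791 = 1.0074.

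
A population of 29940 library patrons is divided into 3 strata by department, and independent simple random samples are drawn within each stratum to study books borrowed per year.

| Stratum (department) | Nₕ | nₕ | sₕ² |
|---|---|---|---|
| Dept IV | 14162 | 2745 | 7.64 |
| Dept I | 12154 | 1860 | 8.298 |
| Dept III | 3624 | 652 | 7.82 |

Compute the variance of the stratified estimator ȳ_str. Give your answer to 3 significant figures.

0.00127

Var(ȳ_str) = Σₕ Wₕ²(1 − fₕ)sₕ²/nₕ with Wₕ = Nₕ/N, N = 29940.
Dept IV: Wₕ = 0.47301269; term = 0.47301269²·(1 − 0.19382856)·7.64/2745 = 5.0202346 × 10^-4.
Dept I: Wₕ = 0.40594522; term = 0.40594522²·(1 − 0.15303604)·8.298/1860 = 6.2267337 × 10^-4.
Dept III: Wₕ = 0.12104208; term = 0.12104208²·(1 − 0.17991170)·7.82/652 = 1.4410948 × 10^-4.
Sum = 0.0012688063.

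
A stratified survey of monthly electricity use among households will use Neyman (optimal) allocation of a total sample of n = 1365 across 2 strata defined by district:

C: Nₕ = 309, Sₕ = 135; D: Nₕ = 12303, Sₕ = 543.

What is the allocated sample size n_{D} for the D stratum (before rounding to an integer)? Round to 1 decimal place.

Neyman allocation: nₕ = n·NₕSₕ / Σⱼ NⱼSⱼ.
Σ NⱼSⱼ = 309·135 + 12303·543 = 6.722244 × 10^6.
n_{D} = 1365·12303·543 / (6.722244 × 10^6) = 1356.5.

1356.5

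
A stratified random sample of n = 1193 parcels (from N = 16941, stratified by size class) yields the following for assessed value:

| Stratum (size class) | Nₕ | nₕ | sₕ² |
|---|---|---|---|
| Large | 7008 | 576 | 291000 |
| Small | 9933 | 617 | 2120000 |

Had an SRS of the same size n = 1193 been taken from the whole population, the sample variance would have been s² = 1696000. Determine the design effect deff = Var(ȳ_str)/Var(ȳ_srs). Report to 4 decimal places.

Var(ȳ_str) = Σ Wₕ²(1−fₕ)sₕ²/nₕ with Wₕ = Nₕ/16941:
  Large: (7008/16941)²·(1−576/7008)·291000/576 = 79.347372
  Small: (9933/16941)²·(1−617/9933)·2120000/617 = 1107.854
  → Var(ȳ_str) = 1187.2014.
Var(ȳ_srs) = (1 − 1193/16941)·1696000/1193 = 1321.514.
deff = 1187.2014 / 1321.514 = 0.8984.

0.8984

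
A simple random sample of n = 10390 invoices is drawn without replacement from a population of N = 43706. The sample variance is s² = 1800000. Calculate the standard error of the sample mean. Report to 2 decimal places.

Under SRS without replacement, Var(ȳ) = (1 − f)·s²/n with f = n/N = 10390/43706 = 0.23772480.
Var(ȳ) = (1 − 0.23772480)·1800000/10390 = 0.76227520·173.2435 = 132.05923.
SE(ȳ) = √(132.05923) = 11.49.

11.49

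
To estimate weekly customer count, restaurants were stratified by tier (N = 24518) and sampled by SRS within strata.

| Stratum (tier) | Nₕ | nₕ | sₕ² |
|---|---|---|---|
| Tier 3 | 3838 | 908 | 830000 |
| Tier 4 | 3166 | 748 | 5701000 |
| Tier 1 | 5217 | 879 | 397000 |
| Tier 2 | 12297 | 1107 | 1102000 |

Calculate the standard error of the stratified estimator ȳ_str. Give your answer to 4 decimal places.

18.9483

Var(ȳ_str) = Σₕ Wₕ²(1 − fₕ)sₕ²/nₕ with Wₕ = Nₕ/N, N = 24518.
Tier 3: Wₕ = 0.15653805; term = 0.15653805²·(1 − 0.23658155)·830000/908 = 17.099947.
Tier 4: Wₕ = 0.12912962; term = 0.12912962²·(1 − 0.23626027)·5701000/748 = 97.061404.
Tier 1: Wₕ = 0.21278245; term = 0.21278245²·(1 − 0.16848764)·397000/879 = 17.003641.
Tier 2: Wₕ = 0.50154988; term = 0.50154988²·(1 − 0.09002196)·1102000/1107 = 227.87315.
Sum = 359.03814.
SE = √(359.03814) = 18.9483.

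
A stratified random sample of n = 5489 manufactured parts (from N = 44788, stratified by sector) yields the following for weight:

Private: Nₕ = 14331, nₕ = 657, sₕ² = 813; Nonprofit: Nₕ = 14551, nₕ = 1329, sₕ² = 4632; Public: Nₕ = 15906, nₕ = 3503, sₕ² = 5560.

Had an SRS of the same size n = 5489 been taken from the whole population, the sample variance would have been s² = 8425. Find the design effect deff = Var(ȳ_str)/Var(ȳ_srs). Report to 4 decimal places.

Var(ȳ_str) = Σ Wₕ²(1−fₕ)sₕ²/nₕ with Wₕ = Nₕ/44788:
  Private: (14331/44788)²·(1−657/14331)·813/657 = 0.12088542
  Nonprofit: (14551/44788)²·(1−1329/14551)·4632/1329 = 0.33427987
  Public: (15906/44788)²·(1−3503/15906)·5560/3503 = 0.15609861
  → Var(ȳ_str) = 0.6112639.
Var(ȳ_srs) = (1 − 5489/44788)·8425/5489 = 1.3467795.
deff = 0.6112639 / 1.3467795 = 0.4539.

0.4539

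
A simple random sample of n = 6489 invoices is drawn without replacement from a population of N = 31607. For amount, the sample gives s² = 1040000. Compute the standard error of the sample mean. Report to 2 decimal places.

Under SRS without replacement, Var(ȳ) = (1 − f)·s²/n with f = n/N = 6489/31607 = 0.20530262.
Var(ȳ) = (1 − 0.20530262)·1040000/6489 = 0.79469738·160.27123 = 127.36712.
SE(ȳ) = √(127.36712) = 11.29.

11.29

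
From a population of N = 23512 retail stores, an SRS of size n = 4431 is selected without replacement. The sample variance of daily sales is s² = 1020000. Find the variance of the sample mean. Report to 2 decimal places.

186.81

Under SRS without replacement, Var(ȳ) = (1 − f)·s²/n with f = n/N = 4431/23512 = 0.18845696.
Var(ȳ) = (1 − 0.18845696)·1020000/4431 = 0.81154304·230.19634 = 186.81424.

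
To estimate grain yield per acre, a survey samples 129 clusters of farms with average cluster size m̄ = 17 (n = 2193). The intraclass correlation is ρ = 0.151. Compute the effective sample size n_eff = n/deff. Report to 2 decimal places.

deff = 1 + (17 − 1)·0.151 = 1 + 2.416 = 3.416.
n_eff = 2193 / 3.416 = 641.98.

641.98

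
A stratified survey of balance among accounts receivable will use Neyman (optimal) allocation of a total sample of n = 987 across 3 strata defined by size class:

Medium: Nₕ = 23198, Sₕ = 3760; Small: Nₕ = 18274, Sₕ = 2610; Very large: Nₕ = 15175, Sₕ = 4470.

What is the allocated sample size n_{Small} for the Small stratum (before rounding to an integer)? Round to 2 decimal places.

232.18

Neyman allocation: nₕ = n·NₕSₕ / Σⱼ NⱼSⱼ.
Σ NⱼSⱼ = 23198·3760 + 18274·2610 + 15175·4470 = 2.0275187 × 10^8.
n_{Small} = 987·18274·2610 / (2.0275187 × 10^8) = 232.18.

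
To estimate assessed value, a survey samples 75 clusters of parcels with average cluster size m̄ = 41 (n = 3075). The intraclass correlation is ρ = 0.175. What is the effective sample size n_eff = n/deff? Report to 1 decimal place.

deff = 1 + (41 − 1)·0.175 = 1 + 7 = 8.
n_eff = 3075 / 8 = 384.4.

384.4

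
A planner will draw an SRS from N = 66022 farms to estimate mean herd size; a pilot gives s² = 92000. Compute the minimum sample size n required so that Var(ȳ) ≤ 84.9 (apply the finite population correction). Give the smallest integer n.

1067

Without fpc, n₀ = s²/D = 92000/84.9 = 1083.6278.
With fpc, (1 − n/N)·s²/n ≤ D requires n ≥ n₀/(1 + n₀/N) = 1083.6278/(1 + 1083.6278/66022) = 1066.1293.
Rounding up, n = 1067.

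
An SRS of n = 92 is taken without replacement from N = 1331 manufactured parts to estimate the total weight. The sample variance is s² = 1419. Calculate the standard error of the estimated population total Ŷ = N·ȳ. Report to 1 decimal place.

Var(Ŷ) = N²·Var(ȳ) = N²·(1 − n/N)·s²/n.
f = 92/1331 = 0.06912096; Var(ȳ) = 0.93087904·1419/92 = 14.357797.
Var(Ŷ) = 1331² · 14.357797 = 2.5435713 × 10^7.
SE(Ŷ) = √(2.5435713 × 10^7) = 5043.4.

5043.4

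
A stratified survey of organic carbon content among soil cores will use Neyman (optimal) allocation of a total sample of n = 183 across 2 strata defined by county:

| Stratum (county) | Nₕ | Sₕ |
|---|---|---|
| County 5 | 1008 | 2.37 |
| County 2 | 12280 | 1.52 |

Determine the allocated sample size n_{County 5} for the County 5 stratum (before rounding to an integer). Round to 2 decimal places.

20.76

Neyman allocation: nₕ = n·NₕSₕ / Σⱼ NⱼSⱼ.
Σ NⱼSⱼ = 1008·2.37 + 12280·1.52 = 21054.56.
n_{County 5} = 183·1008·2.37 / 21054.56 = 20.76.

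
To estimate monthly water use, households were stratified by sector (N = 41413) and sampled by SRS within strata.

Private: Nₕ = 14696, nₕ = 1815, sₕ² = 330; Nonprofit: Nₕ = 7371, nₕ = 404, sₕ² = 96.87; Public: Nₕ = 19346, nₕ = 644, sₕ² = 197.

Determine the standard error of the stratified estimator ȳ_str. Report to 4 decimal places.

Var(ȳ_str) = Σₕ Wₕ²(1 − fₕ)sₕ²/nₕ with Wₕ = Nₕ/N, N = 41413.
Private: Wₕ = 0.35486441; term = 0.35486441²·(1 − 0.12350299)·330/1815 = 0.020068395.
Nonprofit: Wₕ = 0.17798759; term = 0.17798759²·(1 − 0.05480939)·96.87/404 = 0.0071797078.
Public: Wₕ = 0.46714800; term = 0.46714800²·(1 − 0.03328854)·197/644 = 0.064533647.
Sum = 0.09178175.
SE = √(0.09178175) = 0.3030.

0.3030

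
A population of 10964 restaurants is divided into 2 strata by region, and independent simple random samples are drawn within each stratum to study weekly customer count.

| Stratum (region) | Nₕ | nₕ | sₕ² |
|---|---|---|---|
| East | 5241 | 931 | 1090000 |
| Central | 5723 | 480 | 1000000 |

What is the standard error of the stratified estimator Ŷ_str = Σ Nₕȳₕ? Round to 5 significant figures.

Var(Ŷ_str) = Σₕ Nₕ²(1 − fₕ)sₕ²/nₕ.
East: 5241²·(1 − 931/5241)·1090000/931 = 2.6446503 × 10^10.
Central: 5723²·(1 − 480/5723)·1000000/480 = 6.2511852 × 10^10.
Sum = 8.8958355 × 10^10.
SE = √(8.8958355 × 10^10) = 298260.

298260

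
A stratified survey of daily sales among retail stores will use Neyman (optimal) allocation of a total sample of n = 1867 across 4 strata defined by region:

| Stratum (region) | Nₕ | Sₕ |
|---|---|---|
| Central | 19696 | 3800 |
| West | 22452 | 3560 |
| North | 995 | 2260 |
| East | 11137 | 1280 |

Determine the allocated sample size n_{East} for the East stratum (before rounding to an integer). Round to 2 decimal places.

Neyman allocation: nₕ = n·NₕSₕ / Σⱼ NⱼSⱼ.
Σ NⱼSⱼ = 19696·3800 + 22452·3560 + 995·2260 + 11137·1280 = 1.7127798 × 10^8.
n_{East} = 1867·11137·1280 / (1.7127798 × 10^8) = 155.39.

155.39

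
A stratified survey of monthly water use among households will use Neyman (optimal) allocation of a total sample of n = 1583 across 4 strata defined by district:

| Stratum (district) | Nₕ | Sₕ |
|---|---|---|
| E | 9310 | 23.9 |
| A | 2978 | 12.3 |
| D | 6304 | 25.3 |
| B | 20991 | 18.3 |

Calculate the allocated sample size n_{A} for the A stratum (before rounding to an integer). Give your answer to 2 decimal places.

Neyman allocation: nₕ = n·NₕSₕ / Σⱼ NⱼSⱼ.
Σ NⱼSⱼ = 9310·23.9 + 2978·12.3 + 6304·25.3 + 20991·18.3 = 802764.9.
n_{A} = 1583·2978·12.3 / 802764.9 = 72.23.

72.23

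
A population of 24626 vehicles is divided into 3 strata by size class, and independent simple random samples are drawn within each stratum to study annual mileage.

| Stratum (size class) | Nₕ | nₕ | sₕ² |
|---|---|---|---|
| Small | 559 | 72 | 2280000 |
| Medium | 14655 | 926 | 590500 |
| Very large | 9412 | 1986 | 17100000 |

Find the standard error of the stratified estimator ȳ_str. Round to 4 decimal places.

Var(ȳ_str) = Σₕ Wₕ²(1 − fₕ)sₕ²/nₕ with Wₕ = Nₕ/N, N = 24626.
Small: Wₕ = 0.02269959; term = 0.02269959²·(1 − 0.12880143)·2280000/72 = 14.215278.
Medium: Wₕ = 0.59510274; term = 0.59510274²·(1 − 0.06318663)·590500/926 = 211.56601.
Very large: Wₕ = 0.38219768; term = 0.38219768²·(1 − 0.21100722)·17100000/1986 = 992.35253.
Sum = 1218.1338.
SE = √(1218.1338) = 34.9018.

34.9018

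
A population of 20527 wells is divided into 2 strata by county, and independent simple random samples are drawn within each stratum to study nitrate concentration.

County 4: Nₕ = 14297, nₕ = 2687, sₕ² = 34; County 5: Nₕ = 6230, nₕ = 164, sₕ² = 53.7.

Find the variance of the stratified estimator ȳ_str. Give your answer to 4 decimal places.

0.0344

Var(ȳ_str) = Σₕ Wₕ²(1 − fₕ)sₕ²/nₕ with Wₕ = Nₕ/N, N = 20527.
County 4: Wₕ = 0.69649730; term = 0.69649730²·(1 − 0.18794153)·34/2687 = 0.0049846816.
County 5: Wₕ = 0.30350270; term = 0.30350270²·(1 − 0.02632424)·53.7/164 = 0.029367699.
Sum = 0.034352381.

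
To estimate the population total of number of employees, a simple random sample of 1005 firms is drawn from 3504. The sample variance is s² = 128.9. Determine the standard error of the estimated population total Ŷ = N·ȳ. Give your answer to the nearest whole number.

1060

Var(Ŷ) = N²·Var(ȳ) = N²·(1 − n/N)·s²/n.
f = 1005/3504 = 0.28681507; Var(ȳ) = 0.71318493·128.9/1005 = 0.091472177.
Var(Ŷ) = 3504² · 0.091472177 = 1.1230969 × 10^6.
SE(Ŷ) = √(1.1230969 × 10^6) = 1060.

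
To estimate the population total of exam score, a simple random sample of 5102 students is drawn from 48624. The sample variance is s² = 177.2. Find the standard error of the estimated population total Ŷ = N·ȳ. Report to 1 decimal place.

8573.2

Var(Ŷ) = N²·Var(ȳ) = N²·(1 − n/N)·s²/n.
f = 5102/48624 = 0.10492761; Var(ȳ) = 0.89507239·177.2/5102 = 0.031087187.
Var(Ŷ) = 48624² · 0.031087187 = 7.349923 × 10^7.
SE(Ŷ) = √(7.349923 × 10^7) = 8573.2.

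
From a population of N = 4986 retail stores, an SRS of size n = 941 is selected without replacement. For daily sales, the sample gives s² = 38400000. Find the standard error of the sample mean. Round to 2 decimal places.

Under SRS without replacement, Var(ȳ) = (1 − f)·s²/n with f = n/N = 941/4986 = 0.18872844.
Var(ȳ) = (1 − 0.18872844)·38400000/941 = 0.81127156·40807.651 = 33106.087.
SE(ȳ) = √(33106.087) = 181.95.

181.95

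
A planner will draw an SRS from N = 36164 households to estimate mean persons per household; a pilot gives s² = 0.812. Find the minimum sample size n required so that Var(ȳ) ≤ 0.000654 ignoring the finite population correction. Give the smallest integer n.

1242

Without fpc, n₀ = s²/D = 0.812/0.000654 = 1241.5902.
Rounding up, n = 1242.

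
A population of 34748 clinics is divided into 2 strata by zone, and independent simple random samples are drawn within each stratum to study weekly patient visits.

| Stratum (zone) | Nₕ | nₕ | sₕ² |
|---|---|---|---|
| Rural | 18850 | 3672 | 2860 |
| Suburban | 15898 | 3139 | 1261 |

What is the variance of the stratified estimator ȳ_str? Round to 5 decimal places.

Var(ȳ_str) = Σₕ Wₕ²(1 − fₕ)sₕ²/nₕ with Wₕ = Nₕ/N, N = 34748.
Rural: Wₕ = 0.54247726; term = 0.54247726²·(1 − 0.19480106)·2860/3672 = 0.18455662.
Suburban: Wₕ = 0.45752274; term = 0.45752274²·(1 − 0.19744622)·1261/3139 = 0.06748749.
Sum = 0.25204411.

0.25204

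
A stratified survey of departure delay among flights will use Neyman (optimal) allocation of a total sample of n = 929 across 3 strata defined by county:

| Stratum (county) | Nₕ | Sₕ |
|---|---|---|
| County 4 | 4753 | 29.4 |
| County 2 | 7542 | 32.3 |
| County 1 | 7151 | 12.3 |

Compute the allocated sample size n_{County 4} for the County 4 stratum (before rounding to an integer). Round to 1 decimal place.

275.4

Neyman allocation: nₕ = n·NₕSₕ / Σⱼ NⱼSⱼ.
Σ NⱼSⱼ = 4753·29.4 + 7542·32.3 + 7151·12.3 = 471302.1.
n_{County 4} = 929·4753·29.4 / 471302.1 = 275.4.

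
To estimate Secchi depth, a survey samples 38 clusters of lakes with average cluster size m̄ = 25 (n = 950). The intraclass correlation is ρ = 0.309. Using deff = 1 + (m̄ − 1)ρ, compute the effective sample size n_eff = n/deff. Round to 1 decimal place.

112.9

deff = 1 + (25 − 1)·0.309 = 1 + 7.416 = 8.416.
n_eff = 950 / 8.416 = 112.9.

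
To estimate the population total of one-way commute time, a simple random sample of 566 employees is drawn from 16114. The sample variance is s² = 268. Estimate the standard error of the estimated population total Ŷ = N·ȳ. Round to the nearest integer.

10892

Var(Ŷ) = N²·Var(ȳ) = N²·(1 − n/N)·s²/n.
f = 566/16114 = 0.03512474; Var(ȳ) = 0.96487526·268/566 = 0.45686673.
Var(Ŷ) = 16114² · 0.45686673 = 1.1863047 × 10^8.
SE(Ŷ) = √(1.1863047 × 10^8) = 10892.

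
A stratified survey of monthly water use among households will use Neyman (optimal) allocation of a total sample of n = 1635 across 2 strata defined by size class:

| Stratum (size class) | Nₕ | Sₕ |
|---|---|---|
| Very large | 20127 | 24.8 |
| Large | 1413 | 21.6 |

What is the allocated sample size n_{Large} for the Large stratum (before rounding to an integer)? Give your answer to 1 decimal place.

94.2

Neyman allocation: nₕ = n·NₕSₕ / Σⱼ NⱼSⱼ.
Σ NⱼSⱼ = 20127·24.8 + 1413·21.6 = 529670.4.
n_{Large} = 1635·1413·21.6 / 529670.4 = 94.2.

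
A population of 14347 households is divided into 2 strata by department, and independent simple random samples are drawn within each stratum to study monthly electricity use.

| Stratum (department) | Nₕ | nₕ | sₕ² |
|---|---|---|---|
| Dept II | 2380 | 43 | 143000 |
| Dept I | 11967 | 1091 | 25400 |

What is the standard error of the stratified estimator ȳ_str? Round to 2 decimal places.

10.23

Var(ȳ_str) = Σₕ Wₕ²(1 − fₕ)sₕ²/nₕ with Wₕ = Nₕ/N, N = 14347.
Dept II: Wₕ = 0.16588834; term = 0.16588834²·(1 − 0.01806723)·143000/43 = 89.863029.
Dept I: Wₕ = 0.83411166; term = 0.83411166²·(1 − 0.09116738)·25400/1091 = 14.721134.
Sum = 104.58416.
SE = √(104.58416) = 10.23.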